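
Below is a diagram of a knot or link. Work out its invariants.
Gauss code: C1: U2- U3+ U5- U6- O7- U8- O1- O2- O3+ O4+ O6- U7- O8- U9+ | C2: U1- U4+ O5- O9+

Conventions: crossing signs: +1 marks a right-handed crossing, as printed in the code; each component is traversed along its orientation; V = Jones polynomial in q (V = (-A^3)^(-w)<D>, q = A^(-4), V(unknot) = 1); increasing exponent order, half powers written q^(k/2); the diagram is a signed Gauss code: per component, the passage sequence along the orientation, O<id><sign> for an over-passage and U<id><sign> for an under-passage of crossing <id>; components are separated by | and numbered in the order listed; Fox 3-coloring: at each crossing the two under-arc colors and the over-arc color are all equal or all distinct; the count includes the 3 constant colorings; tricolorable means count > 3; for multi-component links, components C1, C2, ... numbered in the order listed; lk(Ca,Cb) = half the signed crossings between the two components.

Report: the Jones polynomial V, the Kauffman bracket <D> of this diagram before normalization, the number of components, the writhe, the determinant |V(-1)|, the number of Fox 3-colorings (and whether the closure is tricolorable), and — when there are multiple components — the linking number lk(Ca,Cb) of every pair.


Jones polynomial: V(q) = q^(-9/2) - q^(-5/2) - q^(-3/2) - q^(-1/2)
<D> = A^-7 + A^-3 + A - A^9; writhe -3
components 2, writhe -3 (9 crossings)
linking number lk(C1,C2) = 0
3-colorings: 27 of 3^9, det 0 — tricolorable
note: summing lk over 1 pair gives 0


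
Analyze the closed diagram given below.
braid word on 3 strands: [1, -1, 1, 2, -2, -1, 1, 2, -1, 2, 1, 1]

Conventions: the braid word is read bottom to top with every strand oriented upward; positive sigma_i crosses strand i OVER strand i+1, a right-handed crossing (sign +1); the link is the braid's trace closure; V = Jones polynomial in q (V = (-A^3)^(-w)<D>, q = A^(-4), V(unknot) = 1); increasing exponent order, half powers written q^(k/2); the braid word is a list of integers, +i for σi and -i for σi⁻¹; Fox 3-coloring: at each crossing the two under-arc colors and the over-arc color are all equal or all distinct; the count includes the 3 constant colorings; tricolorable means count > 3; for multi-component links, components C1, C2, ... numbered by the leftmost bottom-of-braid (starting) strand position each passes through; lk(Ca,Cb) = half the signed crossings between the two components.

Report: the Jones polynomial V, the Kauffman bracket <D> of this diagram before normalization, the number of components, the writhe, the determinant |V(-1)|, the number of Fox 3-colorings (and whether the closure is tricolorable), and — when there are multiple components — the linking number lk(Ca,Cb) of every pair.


V = q - q^2 + 2q^3 - q^4 + q^5 - q^6
<D> = -A^-12 + A^-8 - A^-4 + 2 - A^4 + A^8 (w = +4)
1 component over 12 crossings, w = +4
3 Fox colorings among 3^12, |V(-1)| = 7: not tricolorable
why: the span of V is 5, forcing >= 5 crossings in any diagram


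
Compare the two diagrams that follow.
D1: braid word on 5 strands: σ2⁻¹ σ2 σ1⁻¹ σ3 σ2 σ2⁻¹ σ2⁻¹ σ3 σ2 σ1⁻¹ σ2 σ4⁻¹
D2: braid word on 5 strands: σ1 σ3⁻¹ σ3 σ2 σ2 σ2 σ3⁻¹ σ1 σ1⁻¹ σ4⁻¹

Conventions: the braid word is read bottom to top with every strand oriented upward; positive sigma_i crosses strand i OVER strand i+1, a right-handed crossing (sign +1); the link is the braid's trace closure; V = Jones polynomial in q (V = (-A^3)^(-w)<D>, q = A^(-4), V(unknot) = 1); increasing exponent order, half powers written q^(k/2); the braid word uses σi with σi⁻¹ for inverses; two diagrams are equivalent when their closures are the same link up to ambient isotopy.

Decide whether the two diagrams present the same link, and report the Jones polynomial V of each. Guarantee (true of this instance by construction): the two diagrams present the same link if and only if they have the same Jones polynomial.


equivalent: no
D1 (bracket A^-16 - A^-12 + A^-8 - 2A^-4 + 2 - A^4 + A^8; 12 crossings at w = 0): V = q^-2 - q^-1 + 2 - 2q + q^2 - q^3 + q^4
V(D2) = q + q^3 - q^4  [10 crossings, <D> = -A^-10 + A^-6 + A^2, w = +2]
observation: 2 classes among 2 diagrams; unequal V(q) rules out equality


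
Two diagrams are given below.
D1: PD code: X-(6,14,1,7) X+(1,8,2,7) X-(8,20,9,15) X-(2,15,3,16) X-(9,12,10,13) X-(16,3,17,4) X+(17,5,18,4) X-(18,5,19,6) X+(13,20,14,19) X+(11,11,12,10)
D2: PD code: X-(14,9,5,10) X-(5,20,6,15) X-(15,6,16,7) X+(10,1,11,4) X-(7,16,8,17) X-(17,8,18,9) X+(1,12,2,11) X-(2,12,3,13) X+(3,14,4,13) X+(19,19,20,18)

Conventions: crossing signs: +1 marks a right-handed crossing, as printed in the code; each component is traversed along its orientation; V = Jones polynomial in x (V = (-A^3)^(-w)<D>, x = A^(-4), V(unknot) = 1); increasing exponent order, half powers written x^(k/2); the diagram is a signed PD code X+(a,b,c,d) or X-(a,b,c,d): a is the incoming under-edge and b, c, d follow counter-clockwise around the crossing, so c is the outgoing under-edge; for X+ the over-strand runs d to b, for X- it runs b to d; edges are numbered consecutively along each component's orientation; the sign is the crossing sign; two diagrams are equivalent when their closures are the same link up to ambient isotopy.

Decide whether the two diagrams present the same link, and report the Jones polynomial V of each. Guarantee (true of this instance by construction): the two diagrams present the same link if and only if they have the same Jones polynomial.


same link: no
V(D1) = x^-3 + x^-2 + x^-1 + 1  [10 crossings, <D> = A^-6 + A^-2 + A^2 + A^6, w = -2]
D2 (bracket A^-10 + 2A^-2 - A^2 + 2A^6 - A^10 + A^14; 10 crossings at w = -2): V = x^-5 - x^-4 + 2x^-3 - x^-2 + 2x^-1 + x
note: 2 values of V(x) split the 2 diagrams


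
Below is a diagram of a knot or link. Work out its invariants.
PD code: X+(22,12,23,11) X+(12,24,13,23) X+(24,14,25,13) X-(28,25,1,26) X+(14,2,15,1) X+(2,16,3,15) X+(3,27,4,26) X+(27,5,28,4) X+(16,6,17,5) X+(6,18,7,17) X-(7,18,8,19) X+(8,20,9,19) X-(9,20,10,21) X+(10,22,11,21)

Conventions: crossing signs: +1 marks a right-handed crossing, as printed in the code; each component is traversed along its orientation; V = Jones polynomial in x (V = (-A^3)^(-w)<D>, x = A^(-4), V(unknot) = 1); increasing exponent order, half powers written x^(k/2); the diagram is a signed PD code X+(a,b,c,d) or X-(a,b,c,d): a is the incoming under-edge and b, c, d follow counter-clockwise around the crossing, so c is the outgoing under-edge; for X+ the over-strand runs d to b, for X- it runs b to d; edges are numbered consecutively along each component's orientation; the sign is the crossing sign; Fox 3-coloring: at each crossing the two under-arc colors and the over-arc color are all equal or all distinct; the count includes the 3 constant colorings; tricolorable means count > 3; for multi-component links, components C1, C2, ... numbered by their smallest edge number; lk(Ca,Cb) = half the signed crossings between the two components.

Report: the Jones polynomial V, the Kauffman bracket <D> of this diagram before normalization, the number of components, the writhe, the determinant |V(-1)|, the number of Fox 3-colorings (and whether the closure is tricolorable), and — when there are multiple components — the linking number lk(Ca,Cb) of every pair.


V(x) = x^3 - x^4 + 3x^5 - 3x^6 + 4x^7 - 5x^8 + 4x^9 - 3x^10 + 2x^11 - x^12
bracket: -A^-24 + 2A^-20 - 3A^-16 + 4A^-12 - 5A^-8 + 4A^-4 - 3 + 3A^4 - A^8 + A^12, w = +8
1 component, writhe +8, over 14 crossings
det 27, colorings 9 of 3^14 — tricolorable
observation: the span of V is 9, forcing >= 9 crossings in any diagram


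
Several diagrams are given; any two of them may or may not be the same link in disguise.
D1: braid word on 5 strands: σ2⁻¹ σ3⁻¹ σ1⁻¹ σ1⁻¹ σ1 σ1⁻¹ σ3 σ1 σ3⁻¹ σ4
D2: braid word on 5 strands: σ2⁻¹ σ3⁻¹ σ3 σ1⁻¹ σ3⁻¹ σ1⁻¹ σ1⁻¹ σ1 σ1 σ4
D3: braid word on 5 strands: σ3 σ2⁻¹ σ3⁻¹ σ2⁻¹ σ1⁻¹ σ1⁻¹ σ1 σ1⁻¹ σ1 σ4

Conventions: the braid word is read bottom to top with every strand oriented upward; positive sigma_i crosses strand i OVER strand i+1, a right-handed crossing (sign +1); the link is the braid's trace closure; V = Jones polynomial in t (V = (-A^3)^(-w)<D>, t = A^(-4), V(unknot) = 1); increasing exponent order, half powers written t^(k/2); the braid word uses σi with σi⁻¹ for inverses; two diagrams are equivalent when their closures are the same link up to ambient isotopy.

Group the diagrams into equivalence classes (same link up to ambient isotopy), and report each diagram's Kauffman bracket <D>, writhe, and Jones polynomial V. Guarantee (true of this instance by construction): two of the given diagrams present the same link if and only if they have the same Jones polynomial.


grouping into links: {D1, D2, D3}
V(D1) = 1  (w -2, c 10, <D> = A^-6)
D2 (bracket A^-6; 10 crossings at w = -2): V = 1
V(D3) = 1  [10 crossings, <D> = A^-6, w = -2]
why: one V(t) for all 3 diagrams — one class (guaranteed)


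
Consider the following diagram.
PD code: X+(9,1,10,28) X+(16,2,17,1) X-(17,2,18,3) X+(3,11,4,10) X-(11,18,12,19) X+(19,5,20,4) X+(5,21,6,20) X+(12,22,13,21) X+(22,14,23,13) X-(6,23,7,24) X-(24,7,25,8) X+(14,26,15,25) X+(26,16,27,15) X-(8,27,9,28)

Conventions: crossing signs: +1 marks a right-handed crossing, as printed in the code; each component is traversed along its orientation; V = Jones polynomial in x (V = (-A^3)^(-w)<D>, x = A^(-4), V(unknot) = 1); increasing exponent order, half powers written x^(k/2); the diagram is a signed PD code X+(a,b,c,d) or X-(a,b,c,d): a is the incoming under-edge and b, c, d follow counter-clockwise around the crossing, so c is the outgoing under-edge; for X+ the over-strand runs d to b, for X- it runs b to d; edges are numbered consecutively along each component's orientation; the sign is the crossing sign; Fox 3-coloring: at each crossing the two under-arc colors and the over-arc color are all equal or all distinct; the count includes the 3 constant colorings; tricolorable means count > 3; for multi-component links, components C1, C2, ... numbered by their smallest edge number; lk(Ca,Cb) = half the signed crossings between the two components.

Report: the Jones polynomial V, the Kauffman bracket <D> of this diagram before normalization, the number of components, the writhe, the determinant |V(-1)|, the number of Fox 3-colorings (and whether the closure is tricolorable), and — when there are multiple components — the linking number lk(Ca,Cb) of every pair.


V = -1 + 4x - 5x^2 + 7x^3 - 7x^4 + 6x^5 - 5x^6 + 3x^7 - x^8
<D> = -A^-20 + 3A^-16 - 5A^-12 + 6A^-8 - 7A^-4 + 7 - 5A^4 + 4A^8 - A^12 (w = +4)
1 component over 14 crossings, w = +4
9 Fox colorings among 3^14, |V(-1)| = 39: tricolorable
why: |V(-1)| = 39: so tricolorable, since 3 divides 39


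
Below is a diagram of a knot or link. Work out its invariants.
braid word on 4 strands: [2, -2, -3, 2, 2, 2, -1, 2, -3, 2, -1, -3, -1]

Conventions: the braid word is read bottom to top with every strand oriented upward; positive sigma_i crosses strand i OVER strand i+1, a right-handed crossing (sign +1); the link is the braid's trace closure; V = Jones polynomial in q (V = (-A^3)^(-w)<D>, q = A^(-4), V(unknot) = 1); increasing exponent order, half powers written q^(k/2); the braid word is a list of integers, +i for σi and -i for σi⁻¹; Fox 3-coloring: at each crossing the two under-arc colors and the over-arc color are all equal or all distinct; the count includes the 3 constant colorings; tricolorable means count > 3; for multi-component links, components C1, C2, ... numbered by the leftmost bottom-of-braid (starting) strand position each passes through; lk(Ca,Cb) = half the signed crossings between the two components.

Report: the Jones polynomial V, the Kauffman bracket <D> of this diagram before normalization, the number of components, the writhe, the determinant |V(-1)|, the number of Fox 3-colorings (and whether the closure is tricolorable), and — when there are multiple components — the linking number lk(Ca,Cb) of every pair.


V(q) = q^-6 - 4q^-5 + 7q^-4 - 12q^-3 + 17q^-2 - 18q^-1 + 19 - 16q + 12q^2 - 7q^3 + 3q^4 - q^5
bracket: A^-23 - 3A^-19 + 7A^-15 - 12A^-11 + 16A^-7 - 19A^-3 + 18A - 17A^5 + 12A^9 - 7A^13 + 4A^17 - A^21, w = -1
1 component, writhe -1, over 13 crossings
det 117, colorings 9 of 3^13 — tricolorable
observation: inverse pairs cancel, leaving σ3⁻¹ σ2 σ2 σ2 σ1⁻¹ σ2 σ3⁻¹ σ2 σ1⁻¹ σ3⁻¹ σ1⁻¹


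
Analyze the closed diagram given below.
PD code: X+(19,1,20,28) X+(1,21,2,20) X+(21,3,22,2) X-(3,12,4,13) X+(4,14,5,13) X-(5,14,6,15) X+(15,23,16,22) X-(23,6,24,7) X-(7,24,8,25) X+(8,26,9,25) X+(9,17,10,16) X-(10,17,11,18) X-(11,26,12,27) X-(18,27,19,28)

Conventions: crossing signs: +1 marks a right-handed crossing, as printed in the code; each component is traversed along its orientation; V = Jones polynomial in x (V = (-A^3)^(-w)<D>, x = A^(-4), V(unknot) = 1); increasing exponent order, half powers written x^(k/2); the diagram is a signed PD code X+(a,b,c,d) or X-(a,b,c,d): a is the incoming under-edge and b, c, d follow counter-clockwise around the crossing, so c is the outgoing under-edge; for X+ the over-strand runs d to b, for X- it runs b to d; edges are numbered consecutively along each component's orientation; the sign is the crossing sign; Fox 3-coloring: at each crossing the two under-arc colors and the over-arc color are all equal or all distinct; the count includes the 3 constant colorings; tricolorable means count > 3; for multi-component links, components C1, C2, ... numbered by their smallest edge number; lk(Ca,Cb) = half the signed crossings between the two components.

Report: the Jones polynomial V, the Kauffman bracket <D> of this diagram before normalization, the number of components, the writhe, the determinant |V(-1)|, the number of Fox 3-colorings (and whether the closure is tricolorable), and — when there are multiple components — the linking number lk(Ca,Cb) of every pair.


V(x) = -x^-3 + 2x^-2 - 2x^-1 + 3 - 2x + 2x^2 - x^3
bracket: -A^-12 + 2A^-8 - 2A^-4 + 3 - 2A^4 + 2A^8 - A^12, w = 0
1 component, writhe 0, over 14 crossings
det 13, colorings 3 of 3^14 — not tricolorable
observation: V spans 6 powers of x: at least 6 crossings in any diagram


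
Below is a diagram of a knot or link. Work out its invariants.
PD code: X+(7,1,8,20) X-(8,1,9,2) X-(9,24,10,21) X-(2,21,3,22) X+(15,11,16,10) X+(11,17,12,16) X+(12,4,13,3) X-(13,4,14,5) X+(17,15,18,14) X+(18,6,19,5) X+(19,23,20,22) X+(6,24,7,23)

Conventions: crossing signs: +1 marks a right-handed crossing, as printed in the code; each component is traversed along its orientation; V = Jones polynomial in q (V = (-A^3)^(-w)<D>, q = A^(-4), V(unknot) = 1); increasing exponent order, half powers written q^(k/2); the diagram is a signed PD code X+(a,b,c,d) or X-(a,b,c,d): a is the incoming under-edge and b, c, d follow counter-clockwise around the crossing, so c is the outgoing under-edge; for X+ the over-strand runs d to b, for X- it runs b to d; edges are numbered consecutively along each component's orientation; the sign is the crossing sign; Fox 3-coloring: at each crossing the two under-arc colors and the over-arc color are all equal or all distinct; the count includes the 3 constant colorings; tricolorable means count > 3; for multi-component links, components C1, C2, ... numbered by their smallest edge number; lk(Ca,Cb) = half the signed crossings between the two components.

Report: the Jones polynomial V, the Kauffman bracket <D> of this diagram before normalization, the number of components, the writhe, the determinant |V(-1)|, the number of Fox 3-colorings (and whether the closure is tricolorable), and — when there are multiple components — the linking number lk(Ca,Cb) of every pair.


Jones polynomial: V(q) = -q^(1/2) - q^(3/2) - q^(5/2) + q^(9/2)
<D> = A^-6 - A^2 - A^6 - A^10; writhe +4
components 2, writhe +4 (12 crossings)
linking number lk(C1,C2) = 0
3-colorings: 27 of 3^13, det 0 — tricolorable
note: every pair of the 2 components has lk = 0


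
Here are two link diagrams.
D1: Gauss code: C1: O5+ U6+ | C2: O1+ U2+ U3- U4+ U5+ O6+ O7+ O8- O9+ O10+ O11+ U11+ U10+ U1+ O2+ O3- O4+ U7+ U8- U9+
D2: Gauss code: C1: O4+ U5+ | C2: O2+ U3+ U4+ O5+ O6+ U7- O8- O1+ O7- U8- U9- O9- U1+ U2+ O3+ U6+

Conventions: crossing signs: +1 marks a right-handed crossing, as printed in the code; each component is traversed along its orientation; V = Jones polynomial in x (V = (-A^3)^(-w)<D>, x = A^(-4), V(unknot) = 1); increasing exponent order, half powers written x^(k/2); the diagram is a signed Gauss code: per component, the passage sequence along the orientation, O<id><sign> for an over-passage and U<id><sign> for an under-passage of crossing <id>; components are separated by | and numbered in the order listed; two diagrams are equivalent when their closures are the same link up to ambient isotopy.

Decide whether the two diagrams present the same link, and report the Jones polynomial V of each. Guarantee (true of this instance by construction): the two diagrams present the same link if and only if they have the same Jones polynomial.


equivalent: yes
D1 (bracket -A^-5 + A^-1 - A^3 + 2A^7 + A^15; 11 crossings at w = +7): V = -x^(3/2) - 2x^(7/2) + x^(9/2) - x^(11/2) + x^(13/2)
V(D2) = -x^(3/2) - 2x^(7/2) + x^(9/2) - x^(11/2) + x^(13/2)  (w +3, c 9, <D> = -A^-17 + A^-13 - A^-9 + 2A^-5 + A^3)
key observation: one V(x) for all 2 diagrams — one class (guaranteed)


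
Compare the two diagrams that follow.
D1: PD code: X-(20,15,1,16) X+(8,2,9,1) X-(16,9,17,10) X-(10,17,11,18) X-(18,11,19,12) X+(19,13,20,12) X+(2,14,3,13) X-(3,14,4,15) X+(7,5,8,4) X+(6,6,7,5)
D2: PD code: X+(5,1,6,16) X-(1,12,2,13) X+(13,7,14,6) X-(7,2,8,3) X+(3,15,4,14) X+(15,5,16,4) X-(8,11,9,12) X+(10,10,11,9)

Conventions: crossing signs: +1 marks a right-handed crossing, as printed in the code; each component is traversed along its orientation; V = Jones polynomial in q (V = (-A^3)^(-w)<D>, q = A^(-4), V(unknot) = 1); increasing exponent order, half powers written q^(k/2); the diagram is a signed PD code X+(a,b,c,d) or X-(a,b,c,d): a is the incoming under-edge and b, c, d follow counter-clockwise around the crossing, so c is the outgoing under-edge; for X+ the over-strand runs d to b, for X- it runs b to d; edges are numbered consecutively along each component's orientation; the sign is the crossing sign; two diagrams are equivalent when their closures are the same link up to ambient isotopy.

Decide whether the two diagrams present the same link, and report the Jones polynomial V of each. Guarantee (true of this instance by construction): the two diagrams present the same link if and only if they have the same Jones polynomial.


equivalent: no
D1 (bracket A^4 + A^12 - A^16; 10 crossings at w = 0): V = -q^-4 + q^-3 + q^-1
D2 (bracket A^-14 - 2A^-10 + 2A^-6 - 2A^-2 + 2A^2 - A^6 + A^10; 8 crossings at w = +2): V = q^-1 - 1 + 2q - 2q^2 + 2q^3 - 2q^4 + q^5
key observation: 2 values of V(q) split the 2 diagrams


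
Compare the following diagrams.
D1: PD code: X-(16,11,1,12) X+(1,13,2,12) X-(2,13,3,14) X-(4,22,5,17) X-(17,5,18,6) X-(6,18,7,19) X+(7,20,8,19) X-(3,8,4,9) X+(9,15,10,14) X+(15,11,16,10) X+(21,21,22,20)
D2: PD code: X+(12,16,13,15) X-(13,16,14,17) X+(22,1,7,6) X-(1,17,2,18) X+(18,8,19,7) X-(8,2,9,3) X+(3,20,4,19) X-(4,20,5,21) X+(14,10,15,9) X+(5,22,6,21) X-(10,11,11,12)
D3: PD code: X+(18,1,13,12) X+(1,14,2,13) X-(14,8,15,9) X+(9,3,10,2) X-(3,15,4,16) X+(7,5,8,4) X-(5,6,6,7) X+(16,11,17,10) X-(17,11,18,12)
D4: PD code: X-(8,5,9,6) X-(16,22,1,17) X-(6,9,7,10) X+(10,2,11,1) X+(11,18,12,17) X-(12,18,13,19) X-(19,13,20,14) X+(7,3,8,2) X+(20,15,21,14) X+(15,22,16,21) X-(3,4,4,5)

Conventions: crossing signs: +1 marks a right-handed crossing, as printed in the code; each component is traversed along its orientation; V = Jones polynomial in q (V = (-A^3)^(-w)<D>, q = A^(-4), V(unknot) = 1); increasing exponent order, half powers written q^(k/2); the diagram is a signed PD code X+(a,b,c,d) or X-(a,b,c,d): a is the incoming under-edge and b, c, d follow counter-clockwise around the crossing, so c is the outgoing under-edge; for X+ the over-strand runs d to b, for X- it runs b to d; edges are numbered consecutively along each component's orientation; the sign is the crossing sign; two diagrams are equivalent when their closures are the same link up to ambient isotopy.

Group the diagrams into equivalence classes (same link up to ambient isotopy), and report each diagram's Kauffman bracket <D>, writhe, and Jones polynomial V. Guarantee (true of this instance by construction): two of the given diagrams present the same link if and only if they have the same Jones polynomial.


classes: {D1} | {D2, D3} | {D4}
V(D1) = -q^(-5/2) - q^(-1/2)  [11 crossings, <D> = A^-1 + A^7, w = -1]
V(D2) = -q^(-3/2) + q^(-1/2) - 2q^(1/2) + q^(3/2) - 2q^(5/2) + q^(7/2)  (w +1, c 11, <D> = -A^-11 + 2A^-7 - A^-3 + 2A - A^5 + A^9)
D3 (bracket -A^-11 + 2A^-7 - A^-3 + 2A - A^5 + A^9; 9 crossings at w = +1): V = -q^(-3/2) + q^(-1/2) - 2q^(1/2) + q^(3/2) - 2q^(5/2) + q^(7/2)
V(D4) = -q^(-1/2) - q^(1/2)  (w -1, c 11, <D> = A^-5 + A^-1)
note: V(q) takes 3 values over 4 diagrams, fixing the grouping


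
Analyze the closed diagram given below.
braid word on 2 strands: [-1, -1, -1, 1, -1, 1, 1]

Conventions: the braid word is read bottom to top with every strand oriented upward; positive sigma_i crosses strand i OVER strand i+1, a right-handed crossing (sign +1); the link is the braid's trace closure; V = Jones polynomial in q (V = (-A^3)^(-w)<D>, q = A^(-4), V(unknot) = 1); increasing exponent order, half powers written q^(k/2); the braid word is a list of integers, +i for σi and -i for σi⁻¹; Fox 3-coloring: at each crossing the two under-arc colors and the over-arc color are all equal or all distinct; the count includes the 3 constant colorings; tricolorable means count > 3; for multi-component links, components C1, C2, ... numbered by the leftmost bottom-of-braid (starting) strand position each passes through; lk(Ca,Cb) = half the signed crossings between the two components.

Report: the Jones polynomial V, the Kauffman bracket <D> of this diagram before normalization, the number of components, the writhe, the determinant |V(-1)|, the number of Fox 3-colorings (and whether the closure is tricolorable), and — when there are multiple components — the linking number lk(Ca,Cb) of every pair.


V = 1
<D> = -A^-3 (w = -1)
1 component over 7 crossings, w = -1
3 Fox colorings among 3^7, |V(-1)| = 1: not tricolorable
why: one generator, power 1: the (2,1) torus pattern


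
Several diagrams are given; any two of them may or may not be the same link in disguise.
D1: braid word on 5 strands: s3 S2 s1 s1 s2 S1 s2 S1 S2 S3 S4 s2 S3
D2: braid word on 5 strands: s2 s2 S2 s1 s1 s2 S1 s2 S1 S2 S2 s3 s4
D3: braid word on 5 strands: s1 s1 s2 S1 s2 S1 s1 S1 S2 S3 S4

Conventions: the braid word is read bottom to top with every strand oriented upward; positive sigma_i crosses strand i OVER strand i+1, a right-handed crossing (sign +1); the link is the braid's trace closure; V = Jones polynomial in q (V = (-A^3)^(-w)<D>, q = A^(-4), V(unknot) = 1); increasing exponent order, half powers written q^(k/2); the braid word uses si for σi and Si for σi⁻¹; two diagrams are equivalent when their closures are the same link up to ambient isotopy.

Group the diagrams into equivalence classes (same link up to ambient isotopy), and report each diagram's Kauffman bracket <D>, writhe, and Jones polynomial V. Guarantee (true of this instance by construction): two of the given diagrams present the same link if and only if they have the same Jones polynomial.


grouping into links: {D1, D2, D3}
V(D1) = -q^(-3/2) - 2q^(1/2) + q^(3/2) - q^(5/2) + q^(7/2)  (w -1, c 13, <D> = -A^-17 + A^-13 - A^-9 + 2A^-5 + A^3)
V(D2) = -q^(-3/2) - 2q^(1/2) + q^(3/2) - q^(5/2) + q^(7/2)  [13 crossings, <D> = -A^-5 + A^-1 - A^3 + 2A^7 + A^15, w = +3]
D3 (bracket -A^-17 + A^-13 - A^-9 + 2A^-5 + A^3; 11 crossings at w = -1): V = -q^(-3/2) - 2q^(1/2) + q^(3/2) - q^(5/2) + q^(7/2)
why: all 3 diagrams share one V(q), hence one class


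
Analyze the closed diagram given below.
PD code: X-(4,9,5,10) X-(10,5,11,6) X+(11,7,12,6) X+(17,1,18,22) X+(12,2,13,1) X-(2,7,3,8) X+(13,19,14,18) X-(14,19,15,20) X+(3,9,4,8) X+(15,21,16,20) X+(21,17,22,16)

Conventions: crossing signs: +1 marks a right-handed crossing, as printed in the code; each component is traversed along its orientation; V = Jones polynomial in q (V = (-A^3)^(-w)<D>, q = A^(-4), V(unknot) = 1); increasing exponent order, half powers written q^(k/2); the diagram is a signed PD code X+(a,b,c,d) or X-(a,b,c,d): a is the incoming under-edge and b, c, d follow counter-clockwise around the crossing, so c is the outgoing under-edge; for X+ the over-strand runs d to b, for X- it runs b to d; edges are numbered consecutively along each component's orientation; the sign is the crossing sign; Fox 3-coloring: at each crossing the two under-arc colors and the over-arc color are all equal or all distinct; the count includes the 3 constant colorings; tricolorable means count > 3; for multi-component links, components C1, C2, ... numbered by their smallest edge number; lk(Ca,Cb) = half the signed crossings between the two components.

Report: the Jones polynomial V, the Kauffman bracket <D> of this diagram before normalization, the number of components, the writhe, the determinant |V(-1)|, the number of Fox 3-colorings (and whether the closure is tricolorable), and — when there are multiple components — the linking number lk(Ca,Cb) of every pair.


V(q) = q + q^3 - q^4
bracket: A^-7 - A^-3 - A^5, w = +3
1 component, writhe +3, over 11 crossings
det 3, colorings 9 of 3^11 — tricolorable
observation: w = +3 shifts under R1 moves; the (-A^3)^(-3) factor cancels that in V


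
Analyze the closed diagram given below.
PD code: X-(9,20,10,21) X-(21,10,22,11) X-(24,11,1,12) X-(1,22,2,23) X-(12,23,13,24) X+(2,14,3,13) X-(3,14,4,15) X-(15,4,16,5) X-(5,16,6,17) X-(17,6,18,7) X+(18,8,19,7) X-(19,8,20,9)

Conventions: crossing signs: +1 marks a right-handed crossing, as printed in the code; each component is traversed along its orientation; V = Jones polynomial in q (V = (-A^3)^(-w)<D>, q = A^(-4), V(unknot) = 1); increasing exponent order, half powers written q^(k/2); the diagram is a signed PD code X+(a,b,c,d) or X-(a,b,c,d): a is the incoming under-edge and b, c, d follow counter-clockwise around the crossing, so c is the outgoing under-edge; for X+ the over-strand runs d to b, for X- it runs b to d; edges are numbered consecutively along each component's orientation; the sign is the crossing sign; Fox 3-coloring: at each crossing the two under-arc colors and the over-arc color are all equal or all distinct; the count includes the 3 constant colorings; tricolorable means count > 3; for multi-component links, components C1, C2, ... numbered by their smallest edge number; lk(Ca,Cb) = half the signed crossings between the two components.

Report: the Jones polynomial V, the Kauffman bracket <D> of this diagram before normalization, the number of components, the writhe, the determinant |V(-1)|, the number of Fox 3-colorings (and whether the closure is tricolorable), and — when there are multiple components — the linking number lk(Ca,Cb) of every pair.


V(q) = -q^-10 + q^-9 - q^-8 + q^-7 - q^-6 + q^-5 + q^-3
bracket: A^-12 + A^-4 - 1 + A^4 - A^8 + A^12 - A^16, w = -8
1 component, writhe -8, over 12 crossings
det 7, colorings 3 of 3^12 — not tricolorable
observation: |V(-1)| = 7: so not tricolorable, since 3 does not divide 7


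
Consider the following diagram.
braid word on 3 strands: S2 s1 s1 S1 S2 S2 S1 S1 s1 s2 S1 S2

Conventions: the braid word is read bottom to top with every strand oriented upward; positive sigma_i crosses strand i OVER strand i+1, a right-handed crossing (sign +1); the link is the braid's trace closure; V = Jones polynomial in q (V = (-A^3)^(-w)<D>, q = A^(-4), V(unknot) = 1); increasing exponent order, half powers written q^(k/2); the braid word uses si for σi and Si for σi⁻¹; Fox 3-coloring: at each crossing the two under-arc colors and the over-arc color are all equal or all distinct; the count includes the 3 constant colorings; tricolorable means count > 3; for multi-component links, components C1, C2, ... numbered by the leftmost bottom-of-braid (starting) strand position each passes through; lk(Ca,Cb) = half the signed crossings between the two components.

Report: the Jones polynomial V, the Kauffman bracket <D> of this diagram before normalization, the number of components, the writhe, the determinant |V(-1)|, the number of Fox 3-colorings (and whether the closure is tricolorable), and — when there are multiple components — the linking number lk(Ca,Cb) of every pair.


V(q) = q^-7 - 2q^-6 + 2q^-5 - 3q^-4 + 3q^-3 - 2q^-2 + 2q^-1
bracket: 2A^-8 - 2A^-4 + 3 - 3A^4 + 2A^8 - 2A^12 + A^16, w = -4
1 component, writhe -4, over 12 crossings
det 15, colorings 9 of 3^12 — tricolorable
observation: w = -4 shifts under R1 moves; the (-A^3)^(4) factor cancels that in V


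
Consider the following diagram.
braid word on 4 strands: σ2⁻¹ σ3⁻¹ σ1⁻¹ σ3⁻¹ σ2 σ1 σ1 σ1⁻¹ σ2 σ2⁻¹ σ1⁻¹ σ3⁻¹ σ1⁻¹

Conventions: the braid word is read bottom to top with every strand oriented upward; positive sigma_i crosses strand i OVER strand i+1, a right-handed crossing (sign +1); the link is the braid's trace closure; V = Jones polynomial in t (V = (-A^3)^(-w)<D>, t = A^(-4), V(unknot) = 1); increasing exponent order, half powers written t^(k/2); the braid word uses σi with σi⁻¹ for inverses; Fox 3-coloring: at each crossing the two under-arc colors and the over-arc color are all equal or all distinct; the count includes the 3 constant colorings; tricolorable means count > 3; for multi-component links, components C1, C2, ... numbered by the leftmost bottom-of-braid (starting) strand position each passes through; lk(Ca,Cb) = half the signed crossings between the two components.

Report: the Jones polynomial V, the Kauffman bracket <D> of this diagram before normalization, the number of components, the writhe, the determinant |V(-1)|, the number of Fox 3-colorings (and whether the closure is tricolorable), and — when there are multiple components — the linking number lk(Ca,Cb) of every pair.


V = -t^-6 + t^-5 - t^-4 + 2t^-3 - t^-2 + t^-1
<D> = -A^-11 + A^-7 - 2A^-3 + A - A^5 + A^9 (w = -5)
1 component over 13 crossings, w = -5
3 Fox colorings among 3^13, |V(-1)| = 7: not tricolorable
why: |V(-1)| = 7: so not tricolorable, since 3 does not divide 7


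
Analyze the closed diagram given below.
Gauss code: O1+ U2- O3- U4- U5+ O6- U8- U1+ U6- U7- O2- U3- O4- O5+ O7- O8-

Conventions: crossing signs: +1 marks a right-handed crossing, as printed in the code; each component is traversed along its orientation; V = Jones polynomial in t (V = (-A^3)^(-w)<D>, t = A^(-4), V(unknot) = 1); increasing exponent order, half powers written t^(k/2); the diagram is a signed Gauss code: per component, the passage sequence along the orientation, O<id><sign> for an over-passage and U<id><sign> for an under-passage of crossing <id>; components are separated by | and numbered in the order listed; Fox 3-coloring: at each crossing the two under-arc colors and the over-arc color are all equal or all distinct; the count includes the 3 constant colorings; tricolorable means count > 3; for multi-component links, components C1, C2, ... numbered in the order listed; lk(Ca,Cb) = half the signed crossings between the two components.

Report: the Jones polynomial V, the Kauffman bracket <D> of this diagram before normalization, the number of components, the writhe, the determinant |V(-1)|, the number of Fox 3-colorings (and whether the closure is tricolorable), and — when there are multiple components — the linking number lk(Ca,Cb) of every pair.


Jones polynomial: V(t) = -t^-4 + t^-3 + t^-1
<D> = A^-8 + 1 - A^4; writhe -4
components 1, writhe -4 (8 crossings)
3-colorings: 9 of 3^8, det 3 — tricolorable
note: V spans 3 powers of t: at least 3 crossings in any diagram


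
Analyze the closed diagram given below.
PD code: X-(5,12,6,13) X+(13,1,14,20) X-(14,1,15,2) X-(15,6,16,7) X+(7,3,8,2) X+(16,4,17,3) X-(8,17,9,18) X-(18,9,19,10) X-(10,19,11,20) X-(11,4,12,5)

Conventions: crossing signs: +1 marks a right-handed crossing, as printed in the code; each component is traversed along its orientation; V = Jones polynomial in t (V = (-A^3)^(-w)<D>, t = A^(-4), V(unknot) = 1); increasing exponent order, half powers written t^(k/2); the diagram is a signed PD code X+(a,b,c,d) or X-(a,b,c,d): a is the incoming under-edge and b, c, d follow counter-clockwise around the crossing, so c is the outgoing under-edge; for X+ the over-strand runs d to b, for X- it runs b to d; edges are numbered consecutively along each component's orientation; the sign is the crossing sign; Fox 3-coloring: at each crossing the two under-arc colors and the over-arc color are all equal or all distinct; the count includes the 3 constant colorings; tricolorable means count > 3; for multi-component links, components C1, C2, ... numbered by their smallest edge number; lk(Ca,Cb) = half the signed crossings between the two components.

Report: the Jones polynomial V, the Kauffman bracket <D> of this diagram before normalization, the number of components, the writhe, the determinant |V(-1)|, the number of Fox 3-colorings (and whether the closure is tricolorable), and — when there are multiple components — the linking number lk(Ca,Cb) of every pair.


V = -t^-7 + t^-6 - t^-5 + t^-4 + t^-2
<D> = A^-4 + A^4 - A^8 + A^12 - A^16 (w = -4)
1 component over 10 crossings, w = -4
3 Fox colorings among 3^10, |V(-1)| = 5: not tricolorable
why: w = -4 shifts under R1 moves; the (-A^3)^(4) factor cancels that in V


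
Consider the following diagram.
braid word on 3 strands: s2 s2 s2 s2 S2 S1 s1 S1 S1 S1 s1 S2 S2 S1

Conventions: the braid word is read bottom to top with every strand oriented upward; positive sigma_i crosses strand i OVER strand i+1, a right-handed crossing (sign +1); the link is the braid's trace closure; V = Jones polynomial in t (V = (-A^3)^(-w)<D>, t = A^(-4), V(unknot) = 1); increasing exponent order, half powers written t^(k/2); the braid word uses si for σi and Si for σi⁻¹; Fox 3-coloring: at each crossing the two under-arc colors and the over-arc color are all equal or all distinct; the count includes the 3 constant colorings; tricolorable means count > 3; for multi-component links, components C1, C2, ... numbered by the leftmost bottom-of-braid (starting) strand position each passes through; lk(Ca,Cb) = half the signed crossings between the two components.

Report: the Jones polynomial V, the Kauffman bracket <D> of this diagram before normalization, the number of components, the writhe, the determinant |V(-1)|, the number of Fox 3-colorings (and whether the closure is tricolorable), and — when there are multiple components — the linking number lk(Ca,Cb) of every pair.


V(t) = -t^-5 + t^-4 - t^-3 + 2t^-2 - t^-1 + 2 - t
bracket: -A^-10 + 2A^-6 - A^-2 + 2A^2 - A^6 + A^10 - A^14, w = -2
1 component, writhe -2, over 14 crossings
det 9, colorings 9 of 3^14 — tricolorable
observation: |V(-1)| = 9: so tricolorable, since 3 divides 9


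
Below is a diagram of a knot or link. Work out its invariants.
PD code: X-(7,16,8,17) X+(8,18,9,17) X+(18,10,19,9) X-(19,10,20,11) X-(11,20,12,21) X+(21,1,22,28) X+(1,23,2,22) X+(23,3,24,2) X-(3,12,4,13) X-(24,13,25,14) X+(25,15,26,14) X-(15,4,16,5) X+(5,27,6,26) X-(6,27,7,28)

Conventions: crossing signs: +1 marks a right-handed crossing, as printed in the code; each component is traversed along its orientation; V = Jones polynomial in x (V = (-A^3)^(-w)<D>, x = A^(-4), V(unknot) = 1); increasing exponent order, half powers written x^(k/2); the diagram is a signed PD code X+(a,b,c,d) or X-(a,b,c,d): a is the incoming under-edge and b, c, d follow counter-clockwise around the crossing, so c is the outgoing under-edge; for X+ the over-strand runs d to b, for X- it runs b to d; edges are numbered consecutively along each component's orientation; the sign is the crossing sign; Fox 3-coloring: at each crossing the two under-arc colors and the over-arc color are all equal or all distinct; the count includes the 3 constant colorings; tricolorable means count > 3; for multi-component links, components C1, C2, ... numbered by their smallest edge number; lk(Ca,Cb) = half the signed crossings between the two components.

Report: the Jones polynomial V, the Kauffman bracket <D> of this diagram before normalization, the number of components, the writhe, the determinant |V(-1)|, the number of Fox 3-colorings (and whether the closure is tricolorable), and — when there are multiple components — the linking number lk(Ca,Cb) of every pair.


V(x) = -x^-3 + x^-2 - x^-1 + 3 - x + x^2 - x^3
bracket: -A^-12 + A^-8 - A^-4 + 3 - A^4 + A^8 - A^12, w = 0
1 component, writhe 0, over 14 crossings
det 9, colorings 27 of 3^14 — tricolorable
observation: V is palindromic (span 6, det 9): x -> 1/x fixes it; necessary, not sufficient, for amphichirality


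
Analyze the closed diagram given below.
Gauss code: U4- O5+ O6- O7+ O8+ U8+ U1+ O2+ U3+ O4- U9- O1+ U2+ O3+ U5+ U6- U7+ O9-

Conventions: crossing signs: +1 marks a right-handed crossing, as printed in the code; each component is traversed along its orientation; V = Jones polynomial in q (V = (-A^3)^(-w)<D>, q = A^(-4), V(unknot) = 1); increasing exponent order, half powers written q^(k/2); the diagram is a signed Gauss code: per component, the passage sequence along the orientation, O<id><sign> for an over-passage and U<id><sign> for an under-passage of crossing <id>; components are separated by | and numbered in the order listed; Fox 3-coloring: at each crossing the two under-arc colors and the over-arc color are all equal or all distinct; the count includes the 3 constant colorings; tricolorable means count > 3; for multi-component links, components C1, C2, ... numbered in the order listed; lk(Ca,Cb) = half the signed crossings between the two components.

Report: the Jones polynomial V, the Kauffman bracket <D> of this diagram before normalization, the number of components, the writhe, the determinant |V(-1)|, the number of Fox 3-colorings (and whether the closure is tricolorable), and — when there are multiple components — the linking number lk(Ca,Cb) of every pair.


V(q) = q^-1 - 1 + 2q - 2q^2 + 2q^3 - 2q^4 + q^5
bracket: -A^-11 + 2A^-7 - 2A^-3 + 2A - 2A^5 + A^9 - A^13, w = +3
1 component, writhe +3, over 9 crossings
det 11, colorings 3 of 3^9 — not tricolorable
observation: the span of V is 6, forcing >= 6 crossings in any diagram


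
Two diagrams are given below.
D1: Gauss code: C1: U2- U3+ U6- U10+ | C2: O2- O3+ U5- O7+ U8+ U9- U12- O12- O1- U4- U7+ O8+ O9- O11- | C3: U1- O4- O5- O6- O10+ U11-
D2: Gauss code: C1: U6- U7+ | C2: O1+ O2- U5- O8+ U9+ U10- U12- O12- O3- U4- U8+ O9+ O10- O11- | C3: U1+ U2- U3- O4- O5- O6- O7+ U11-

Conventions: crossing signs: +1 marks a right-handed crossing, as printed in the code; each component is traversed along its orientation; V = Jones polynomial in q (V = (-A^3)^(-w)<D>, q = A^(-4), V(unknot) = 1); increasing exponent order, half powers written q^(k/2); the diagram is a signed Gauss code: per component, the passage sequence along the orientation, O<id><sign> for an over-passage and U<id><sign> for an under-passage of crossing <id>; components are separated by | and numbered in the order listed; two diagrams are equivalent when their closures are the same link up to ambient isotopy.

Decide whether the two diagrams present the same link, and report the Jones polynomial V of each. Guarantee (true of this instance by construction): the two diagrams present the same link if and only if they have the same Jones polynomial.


equivalent: yes
V(D1) = q^-5 + q^-4 + q^-3 + 1  (w -4, c 12, <D> = A^-12 + 1 + A^4 + A^8)
V(D2) = q^-5 + q^-4 + q^-3 + 1  (w -4, c 12, <D> = A^-12 + 1 + A^4 + A^8)
why: from 12 to 12 crossings by R-moves: one link, two diagrams


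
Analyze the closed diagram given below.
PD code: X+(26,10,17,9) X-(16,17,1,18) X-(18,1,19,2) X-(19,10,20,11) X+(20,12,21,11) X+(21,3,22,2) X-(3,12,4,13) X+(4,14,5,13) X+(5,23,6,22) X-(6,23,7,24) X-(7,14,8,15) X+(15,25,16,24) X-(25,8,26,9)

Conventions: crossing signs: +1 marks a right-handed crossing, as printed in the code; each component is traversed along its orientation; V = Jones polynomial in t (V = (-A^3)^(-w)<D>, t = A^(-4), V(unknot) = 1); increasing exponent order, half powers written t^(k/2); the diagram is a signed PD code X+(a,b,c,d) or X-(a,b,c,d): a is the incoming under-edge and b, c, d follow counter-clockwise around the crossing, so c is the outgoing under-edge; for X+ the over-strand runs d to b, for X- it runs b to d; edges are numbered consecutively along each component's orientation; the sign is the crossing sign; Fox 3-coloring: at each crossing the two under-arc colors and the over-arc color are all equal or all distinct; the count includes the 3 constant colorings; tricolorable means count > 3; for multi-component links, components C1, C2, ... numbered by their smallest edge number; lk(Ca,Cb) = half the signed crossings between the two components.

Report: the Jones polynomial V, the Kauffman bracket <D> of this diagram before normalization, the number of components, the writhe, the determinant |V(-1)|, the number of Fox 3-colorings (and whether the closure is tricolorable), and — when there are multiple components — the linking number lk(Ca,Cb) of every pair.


Jones polynomial: V(t) = -t^(-1/2) - t^(1/2)
<D> = A^-5 + A^-1; writhe -1
components 2, writhe -1 (13 crossings)
linking number lk(C1,C2) = 0
3-colorings: 9 of 3^13, det 0 — tricolorable
note: w = -1 (over 13 crossings) is diagram-only; (-A^3)^(1) removes it from V
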